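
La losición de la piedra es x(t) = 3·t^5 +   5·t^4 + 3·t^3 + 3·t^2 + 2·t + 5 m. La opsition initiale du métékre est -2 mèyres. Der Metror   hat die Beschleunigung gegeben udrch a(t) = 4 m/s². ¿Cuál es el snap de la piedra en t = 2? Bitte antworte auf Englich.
To solve this, we need to take 4 derivatives of our position equation x(t) = 3·t^5 + 5·t^4 + 3·t^3 + 3·t^2 + 2·t + 5. Taking d/dt of x(t), we find v(t) = 15·t^4 + 20·t^3 + 9·t^2 + 6·t + 2. The derivative of velocity gives acceleration: a(t) = 60·t^3 + 60·t^2 + 18·t + 6. The derivative of acceleration gives jerk: j(t) = 180·t^2 + 120·t + 18. The derivative of jerk gives snap: s(t) = 360·t + 120. From the given snap equation s(t) = 360·t + 120, we substitute t = 2 to get s = 840.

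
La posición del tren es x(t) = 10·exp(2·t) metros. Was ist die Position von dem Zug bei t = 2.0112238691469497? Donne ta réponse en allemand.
Mit x(t) = 10·exp(2·t) und Einsetzen von t = 2.0112238691469497, finden wir x = 558.376145572071.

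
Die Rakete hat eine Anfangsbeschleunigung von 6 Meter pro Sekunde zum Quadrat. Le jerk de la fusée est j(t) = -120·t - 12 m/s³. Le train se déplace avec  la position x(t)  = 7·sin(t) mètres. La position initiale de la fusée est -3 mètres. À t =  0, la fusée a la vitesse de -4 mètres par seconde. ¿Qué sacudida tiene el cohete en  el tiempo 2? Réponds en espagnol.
De la ecuación de la sacudida j(t) = -120·t - 12, sustituimos t = 2 para obtener j = -252.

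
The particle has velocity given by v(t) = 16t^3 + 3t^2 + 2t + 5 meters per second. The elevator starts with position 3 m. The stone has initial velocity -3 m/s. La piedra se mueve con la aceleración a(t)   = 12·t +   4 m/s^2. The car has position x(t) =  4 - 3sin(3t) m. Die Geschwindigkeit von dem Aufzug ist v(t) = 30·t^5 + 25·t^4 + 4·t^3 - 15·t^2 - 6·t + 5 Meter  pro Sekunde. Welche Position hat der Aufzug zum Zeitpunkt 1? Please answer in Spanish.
Partiendo de la velocidad v(t) = 30·t^5 + 25·t^4 + 4·t^3 - 15·t^2 - 6·t + 5, tomamos 1 integral. La integral de la velocidad, con x(0) = 3, da la posición: x(t) = 5·t^6 + 5·t^5 + t^4 - 5·t^3 - 3·t^2 + 5·t + 3. Tenemos la posición x(t) = 5·t^6 + 5·t^5 + t^4 - 5·t^3 - 3·t^2 + 5·t + 3. Sustituyendo t = 1: x(1) = 11.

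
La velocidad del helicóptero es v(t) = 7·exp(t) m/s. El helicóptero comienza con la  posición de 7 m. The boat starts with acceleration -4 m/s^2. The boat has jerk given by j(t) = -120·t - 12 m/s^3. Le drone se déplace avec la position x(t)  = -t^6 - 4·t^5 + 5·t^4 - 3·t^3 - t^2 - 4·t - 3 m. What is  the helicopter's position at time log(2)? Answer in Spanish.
Partiendo de la velocidad v(t) = 7·exp(t), tomamos 1 antiderivada. Tomando ∫v(t)dt y aplicando x(0) = 7, encontramos x(t) = 7·exp(t). Tenemos la posición x(t) = 7·exp(t). Sustituyendo t = log(2): x(log(2)) = 14.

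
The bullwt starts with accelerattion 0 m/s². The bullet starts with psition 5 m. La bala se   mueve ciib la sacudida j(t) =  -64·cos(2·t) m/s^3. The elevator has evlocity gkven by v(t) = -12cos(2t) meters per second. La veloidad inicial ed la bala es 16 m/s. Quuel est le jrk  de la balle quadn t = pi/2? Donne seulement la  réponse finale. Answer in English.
j(pi/2) = 64.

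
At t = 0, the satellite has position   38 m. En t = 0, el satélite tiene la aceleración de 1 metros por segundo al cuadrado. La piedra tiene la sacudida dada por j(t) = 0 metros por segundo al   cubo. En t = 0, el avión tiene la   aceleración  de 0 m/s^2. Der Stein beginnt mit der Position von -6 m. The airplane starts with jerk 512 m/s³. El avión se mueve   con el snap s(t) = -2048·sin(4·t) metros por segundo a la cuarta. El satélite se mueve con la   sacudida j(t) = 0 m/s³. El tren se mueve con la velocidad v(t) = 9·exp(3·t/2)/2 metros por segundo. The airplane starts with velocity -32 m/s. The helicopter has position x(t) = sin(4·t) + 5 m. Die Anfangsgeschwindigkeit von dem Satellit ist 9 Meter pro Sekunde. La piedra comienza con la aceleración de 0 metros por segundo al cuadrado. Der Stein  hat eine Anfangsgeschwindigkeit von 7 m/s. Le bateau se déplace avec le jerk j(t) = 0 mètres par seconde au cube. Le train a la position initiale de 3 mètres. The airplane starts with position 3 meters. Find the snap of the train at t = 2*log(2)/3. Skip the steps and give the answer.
The snap at t = 2*log(2)/3 is s = 243/8.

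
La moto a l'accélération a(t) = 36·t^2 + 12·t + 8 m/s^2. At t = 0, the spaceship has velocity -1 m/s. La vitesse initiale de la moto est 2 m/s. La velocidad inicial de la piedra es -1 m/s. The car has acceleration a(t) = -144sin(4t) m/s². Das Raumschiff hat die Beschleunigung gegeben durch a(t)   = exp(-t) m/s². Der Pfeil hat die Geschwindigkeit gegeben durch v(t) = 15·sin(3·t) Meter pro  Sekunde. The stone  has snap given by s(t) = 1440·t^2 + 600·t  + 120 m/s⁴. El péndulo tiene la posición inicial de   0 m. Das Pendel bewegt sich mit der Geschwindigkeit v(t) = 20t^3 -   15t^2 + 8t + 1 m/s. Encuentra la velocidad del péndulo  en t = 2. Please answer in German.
Wir haben die Geschwindigkeit v(t) = 20·t^3 - 15·t^2 + 8·t + 1. Durch Einsetzen von t = 2: v(2) = 117.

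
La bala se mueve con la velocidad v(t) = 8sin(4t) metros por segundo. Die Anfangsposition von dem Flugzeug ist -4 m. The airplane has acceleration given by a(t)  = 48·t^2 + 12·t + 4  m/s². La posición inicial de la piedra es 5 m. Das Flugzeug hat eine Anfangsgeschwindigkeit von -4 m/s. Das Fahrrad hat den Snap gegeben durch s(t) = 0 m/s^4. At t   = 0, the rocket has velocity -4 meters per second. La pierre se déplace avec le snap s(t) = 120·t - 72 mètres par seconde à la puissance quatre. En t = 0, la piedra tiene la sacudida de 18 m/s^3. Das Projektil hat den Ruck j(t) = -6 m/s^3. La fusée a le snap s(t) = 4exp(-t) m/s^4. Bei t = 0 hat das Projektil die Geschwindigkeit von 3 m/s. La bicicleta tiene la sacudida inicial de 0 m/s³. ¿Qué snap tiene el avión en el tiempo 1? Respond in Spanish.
Debemos derivar nuestra ecuación de la aceleración a(t) = 48·t^2 + 12·t + 4 2 veces. Tomando d/dt de a(t), encontramos j(t) = 96·t + 12. La derivada de la sacudida da el snap: s(t) = 96. Usando s(t) = 96 y sustituyendo t = 1, encontramos s = 96.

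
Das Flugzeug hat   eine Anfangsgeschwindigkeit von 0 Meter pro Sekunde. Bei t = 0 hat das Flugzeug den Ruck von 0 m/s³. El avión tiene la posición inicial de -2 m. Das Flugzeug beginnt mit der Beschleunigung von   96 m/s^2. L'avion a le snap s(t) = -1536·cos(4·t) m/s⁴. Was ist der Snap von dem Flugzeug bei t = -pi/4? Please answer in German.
Mit s(t) = -1536·cos(4·t) und Einsetzen von t = -pi/4, finden wir s = 1536.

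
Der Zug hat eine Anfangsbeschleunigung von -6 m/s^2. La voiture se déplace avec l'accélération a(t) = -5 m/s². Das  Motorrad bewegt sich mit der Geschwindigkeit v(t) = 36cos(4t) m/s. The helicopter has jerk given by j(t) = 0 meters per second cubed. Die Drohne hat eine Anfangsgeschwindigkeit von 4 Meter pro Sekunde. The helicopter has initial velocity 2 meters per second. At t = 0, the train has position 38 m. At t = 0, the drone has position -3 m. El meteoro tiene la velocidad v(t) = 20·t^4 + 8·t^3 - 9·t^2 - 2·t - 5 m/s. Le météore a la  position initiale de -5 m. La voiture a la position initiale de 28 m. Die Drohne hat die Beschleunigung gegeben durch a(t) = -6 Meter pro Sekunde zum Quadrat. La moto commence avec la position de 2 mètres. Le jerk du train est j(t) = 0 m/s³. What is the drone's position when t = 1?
To solve this, we need to take 2 integrals of our acceleration equation a(t) = -6. The antiderivative of acceleration is velocity. Using v(0) = 4, we get v(t) = 4 - 6·t. Integrating velocity and using the initial condition x(0) = -3, we get x(t) = -3·t^2 + 4·t - 3. Using x(t) = -3·t^2 + 4·t - 3 and substituting t = 1, we find x = -2.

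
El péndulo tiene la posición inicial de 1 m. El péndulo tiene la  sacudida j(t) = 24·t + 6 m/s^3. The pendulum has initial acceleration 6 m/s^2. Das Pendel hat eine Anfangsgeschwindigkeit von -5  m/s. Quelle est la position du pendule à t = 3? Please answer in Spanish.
Necesitamos integrar nuestra ecuación de la sacudida j(t) = 24·t + 6 3 veces. La integral de la sacudida, con a(0) = 6, da la aceleración: a(t) = 12·t^2 + 6·t + 6. La integral de la aceleración, con v(0) = -5, da la velocidad: v(t) = 4·t^3 + 3·t^2 + 6·t - 5. La antiderivada de la velocidad, con x(0) = 1, da la posición: x(t) = t^4 + t^3 + 3·t^2 - 5·t + 1. Usando x(t) = t^4 + t^3 + 3·t^2 - 5·t + 1 y sustituyendo t = 3, encontramos x = 121.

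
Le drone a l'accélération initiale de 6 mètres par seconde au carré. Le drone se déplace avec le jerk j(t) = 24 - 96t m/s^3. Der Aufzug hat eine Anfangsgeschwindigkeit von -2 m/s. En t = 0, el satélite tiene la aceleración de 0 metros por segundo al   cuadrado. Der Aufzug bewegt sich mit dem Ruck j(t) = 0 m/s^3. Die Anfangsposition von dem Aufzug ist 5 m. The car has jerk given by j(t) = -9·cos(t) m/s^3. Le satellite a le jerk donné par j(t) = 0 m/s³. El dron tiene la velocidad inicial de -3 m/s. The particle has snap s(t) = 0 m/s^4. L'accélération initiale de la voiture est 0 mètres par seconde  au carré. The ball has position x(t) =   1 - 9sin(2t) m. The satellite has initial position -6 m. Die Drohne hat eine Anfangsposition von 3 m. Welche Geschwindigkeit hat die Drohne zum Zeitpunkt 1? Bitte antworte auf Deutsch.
Ausgehend von dem Ruck j(t) = 24 - 96·t, nehmen wir 2 Stammfunktionen. Mit ∫j(t)dt und Anwendung von a(0) = 6, finden wir a(t) = -48·t^2 + 24·t + 6. Mit ∫a(t)dt und Anwendung von v(0) = -3, finden wir v(t) = -16·t^3 + 12·t^2 + 6·t - 3. Mit v(t) = -16·t^3 + 12·t^2 + 6·t - 3 und Einsetzen von t = 1, finden wir v = -1.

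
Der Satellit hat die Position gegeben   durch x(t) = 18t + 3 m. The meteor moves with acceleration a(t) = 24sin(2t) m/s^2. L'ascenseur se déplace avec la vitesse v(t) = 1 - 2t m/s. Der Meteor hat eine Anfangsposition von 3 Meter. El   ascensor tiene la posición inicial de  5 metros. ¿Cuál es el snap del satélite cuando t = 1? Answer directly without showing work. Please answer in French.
s(1) = 0.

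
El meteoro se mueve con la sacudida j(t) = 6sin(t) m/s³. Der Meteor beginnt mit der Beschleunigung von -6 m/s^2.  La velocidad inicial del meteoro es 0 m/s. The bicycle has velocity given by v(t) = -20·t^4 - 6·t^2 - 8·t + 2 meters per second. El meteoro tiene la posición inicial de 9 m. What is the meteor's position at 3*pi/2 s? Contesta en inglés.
We must find the integral of our jerk equation j(t) = 6·sin(t) 3 times. Taking ∫j(t)dt and applying a(0) = -6, we find a(t) = -6·cos(t). Integrating acceleration and using the initial condition v(0) = 0, we get v(t) = -6·sin(t). Taking ∫v(t)dt and applying x(0) = 9, we find x(t) = 6·cos(t) + 3. We have position x(t) = 6·cos(t) + 3. Substituting t = 3*pi/2: x(3*pi/2) = 3.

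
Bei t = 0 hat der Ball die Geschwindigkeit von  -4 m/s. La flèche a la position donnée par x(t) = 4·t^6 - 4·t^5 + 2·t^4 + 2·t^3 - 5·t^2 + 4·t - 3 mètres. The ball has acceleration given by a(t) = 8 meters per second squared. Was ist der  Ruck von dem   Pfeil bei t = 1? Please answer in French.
Nous devons dériver notre équation de la position x(t) = 4·t^6 - 4·t^5 + 2·t^4 + 2·t^3 - 5·t^2 + 4·t - 3 3 fois. En prenant d/dt de x(t), nous trouvons v(t) = 24·t^5 - 20·t^4 + 8·t^3 + 6·t^2 - 10·t + 4. En prenant d/dt de v(t), nous trouvons a(t) = 120·t^4 - 80·t^3 + 24·t^2 + 12·t - 10. La dérivée de l'accélération donne le jerk: j(t) = 480·t^3 - 240·t^2 + 48·t + 12. Nous avons le jerk j(t) = 480·t^3 - 240·t^2 + 48·t + 12. En substituant t = 1: j(1) = 300.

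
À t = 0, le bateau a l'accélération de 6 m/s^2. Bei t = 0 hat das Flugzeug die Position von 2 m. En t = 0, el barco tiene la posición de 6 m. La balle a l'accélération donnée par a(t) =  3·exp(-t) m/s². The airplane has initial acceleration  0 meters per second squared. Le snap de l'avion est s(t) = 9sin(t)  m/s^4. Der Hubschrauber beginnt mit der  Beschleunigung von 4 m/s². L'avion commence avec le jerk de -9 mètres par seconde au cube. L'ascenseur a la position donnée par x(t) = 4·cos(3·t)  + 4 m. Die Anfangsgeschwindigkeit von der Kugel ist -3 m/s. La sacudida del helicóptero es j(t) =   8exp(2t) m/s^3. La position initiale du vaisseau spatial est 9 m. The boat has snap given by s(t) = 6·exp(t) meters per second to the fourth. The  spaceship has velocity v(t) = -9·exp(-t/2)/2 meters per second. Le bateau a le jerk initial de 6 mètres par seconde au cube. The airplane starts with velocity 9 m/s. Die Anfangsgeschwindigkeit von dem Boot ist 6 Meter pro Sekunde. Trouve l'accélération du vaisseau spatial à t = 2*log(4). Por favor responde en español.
Partiendo de la velocidad v(t) = -9·exp(-t/2)/2, tomamos 1 derivada. Derivando la velocidad, obtenemos la aceleración: a(t) = 9·exp(-t/2)/4. De la ecuación de la aceleración a(t) = 9·exp(-t/2)/4, sustituimos t = 2*log(4) para obtener a = 9/16.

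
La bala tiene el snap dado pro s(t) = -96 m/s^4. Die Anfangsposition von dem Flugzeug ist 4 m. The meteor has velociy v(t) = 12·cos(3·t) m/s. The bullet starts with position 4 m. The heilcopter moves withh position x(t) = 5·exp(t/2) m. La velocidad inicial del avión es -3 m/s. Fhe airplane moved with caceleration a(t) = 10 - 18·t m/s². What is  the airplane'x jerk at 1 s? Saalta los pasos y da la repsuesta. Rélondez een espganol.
En t = 1, j = -18.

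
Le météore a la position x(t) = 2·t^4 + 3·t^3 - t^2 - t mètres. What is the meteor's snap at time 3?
We must differentiate our position equation x(t) = 2·t^4 + 3·t^3 - t^2 - t 4 times. Differentiating position, we get velocity: v(t) = 8·t^3 + 9·t^2 - 2·t - 1. Taking d/dt of v(t), we find a(t) = 24·t^2 + 18·t - 2. Taking d/dt of a(t), we find j(t) = 48·t + 18. The derivative of jerk gives snap: s(t) = 48. We have snap s(t) = 48. Substituting t = 3: s(3) = 48.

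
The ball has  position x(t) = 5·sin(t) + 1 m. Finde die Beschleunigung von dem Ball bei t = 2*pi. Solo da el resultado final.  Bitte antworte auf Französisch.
La réponse est 0.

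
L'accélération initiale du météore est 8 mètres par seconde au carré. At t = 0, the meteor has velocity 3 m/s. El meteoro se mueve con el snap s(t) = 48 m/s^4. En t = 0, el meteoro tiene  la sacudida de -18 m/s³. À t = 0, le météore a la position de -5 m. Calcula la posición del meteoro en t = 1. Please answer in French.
Nous devons intégrer notre équation du snap s(t) = 48 4 fois. En prenant ∫s(t)dt et en appliquant j(0) = -18, nous trouvons j(t) = 48·t - 18. La primitive du jerk, avec a(0) = 8, donne l'accélération: a(t) = 24·t^2 - 18·t + 8. L'intégrale de l'accélération, avec v(0) = 3, donne la vitesse: v(t) = 8·t^3 - 9·t^2 + 8·t + 3. En prenant ∫v(t)dt et en appliquant x(0) = -5, nous trouvons x(t) = 2·t^4 - 3·t^3 + 4·t^2 + 3·t - 5. Nous avons la position x(t) = 2·t^4 - 3·t^3 + 4·t^2 + 3·t - 5. En substituant t = 1: x(1) = 1.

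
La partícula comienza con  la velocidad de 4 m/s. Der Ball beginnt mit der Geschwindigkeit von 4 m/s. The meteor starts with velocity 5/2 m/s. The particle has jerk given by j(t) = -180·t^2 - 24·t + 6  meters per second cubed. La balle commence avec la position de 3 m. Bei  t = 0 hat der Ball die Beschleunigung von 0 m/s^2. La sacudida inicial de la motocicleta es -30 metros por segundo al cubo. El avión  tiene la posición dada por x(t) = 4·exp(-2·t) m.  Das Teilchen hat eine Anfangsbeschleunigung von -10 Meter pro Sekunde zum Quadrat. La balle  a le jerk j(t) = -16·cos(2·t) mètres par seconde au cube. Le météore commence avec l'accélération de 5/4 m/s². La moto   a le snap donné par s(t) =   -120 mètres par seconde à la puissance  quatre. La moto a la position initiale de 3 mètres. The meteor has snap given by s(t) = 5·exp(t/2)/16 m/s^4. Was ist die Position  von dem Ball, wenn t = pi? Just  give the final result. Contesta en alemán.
Die Antwort ist 3.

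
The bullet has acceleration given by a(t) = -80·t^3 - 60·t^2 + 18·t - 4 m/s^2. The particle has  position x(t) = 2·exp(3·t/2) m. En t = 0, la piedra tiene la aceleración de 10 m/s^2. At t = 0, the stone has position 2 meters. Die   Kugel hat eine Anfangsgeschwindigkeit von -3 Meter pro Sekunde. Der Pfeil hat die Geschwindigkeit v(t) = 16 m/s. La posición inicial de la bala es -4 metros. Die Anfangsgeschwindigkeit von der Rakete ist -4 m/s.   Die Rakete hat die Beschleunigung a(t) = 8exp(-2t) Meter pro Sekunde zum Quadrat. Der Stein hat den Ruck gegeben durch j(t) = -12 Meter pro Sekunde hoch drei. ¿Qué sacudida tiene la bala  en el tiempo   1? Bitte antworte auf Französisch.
Nous devons dériver notre équation de l'accélération a(t) = -80·t^3 - 60·t^2 + 18·t - 4 1 fois. La dérivée de l'accélération donne le jerk: j(t) = -240·t^2 - 120·t + 18. En utilisant j(t) = -240·t^2 - 120·t + 18 et en substituant t = 1, nous trouvons j = -342.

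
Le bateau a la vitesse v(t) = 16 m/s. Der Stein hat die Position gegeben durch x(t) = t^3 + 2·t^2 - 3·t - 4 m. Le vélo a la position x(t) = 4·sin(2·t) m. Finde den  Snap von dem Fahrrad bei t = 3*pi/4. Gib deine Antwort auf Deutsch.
Ausgehend von der Position x(t) = 4·sin(2·t), nehmen wir 4 Ableitungen. Die Ableitung von der Position ergibt die Geschwindigkeit: v(t) = 8·cos(2·t). Mit d/dt von v(t) finden wir a(t) = -16·sin(2·t). Mit d/dt von a(t) finden wir j(t) = -32·cos(2·t). Die Ableitung von dem Ruck ergibt den Snap: s(t) = 64·sin(2·t). Aus der Gleichung für den Snap s(t) = 64·sin(2·t), setzen wir t = 3*pi/4 ein und erhalten s = -64.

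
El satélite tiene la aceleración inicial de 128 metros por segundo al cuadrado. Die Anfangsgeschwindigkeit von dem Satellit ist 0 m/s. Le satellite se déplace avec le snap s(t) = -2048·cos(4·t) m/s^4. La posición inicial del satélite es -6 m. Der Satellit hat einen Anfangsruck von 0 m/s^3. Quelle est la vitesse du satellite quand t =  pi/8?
Nous devons intégrer notre équation du snap s(t) = -2048·cos(4·t) 3 fois. En prenant ∫s(t)dt et en appliquant j(0) = 0, nous trouvons j(t) = -512·sin(4·t). L'intégrale du jerk, avec a(0) = 128, donne l'accélération: a(t) = 128·cos(4·t). En prenant ∫a(t)dt et en appliquant v(0) = 0, nous trouvons v(t) = 32·sin(4·t). Nous avons la vitesse v(t) = 32·sin(4·t). En substituant t = pi/8: v(pi/8) = 32.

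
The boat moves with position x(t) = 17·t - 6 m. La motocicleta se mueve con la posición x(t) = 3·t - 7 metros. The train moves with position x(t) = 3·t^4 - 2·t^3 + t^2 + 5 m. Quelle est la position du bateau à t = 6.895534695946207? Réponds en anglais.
We have position x(t) = 17·t - 6. Substituting t = 6.895534695946207: x(6.895534695946207) = 111.224089831086.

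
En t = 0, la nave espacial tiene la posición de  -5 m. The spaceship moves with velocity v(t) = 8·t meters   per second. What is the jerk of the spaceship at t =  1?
Starting from velocity v(t) = 8·t, we take 2 derivatives. Taking d/dt of v(t), we find a(t) = 8. Taking d/dt of a(t), we find j(t) = 0. From the given jerk equation j(t) = 0, we substitute t = 1 to get j = 0.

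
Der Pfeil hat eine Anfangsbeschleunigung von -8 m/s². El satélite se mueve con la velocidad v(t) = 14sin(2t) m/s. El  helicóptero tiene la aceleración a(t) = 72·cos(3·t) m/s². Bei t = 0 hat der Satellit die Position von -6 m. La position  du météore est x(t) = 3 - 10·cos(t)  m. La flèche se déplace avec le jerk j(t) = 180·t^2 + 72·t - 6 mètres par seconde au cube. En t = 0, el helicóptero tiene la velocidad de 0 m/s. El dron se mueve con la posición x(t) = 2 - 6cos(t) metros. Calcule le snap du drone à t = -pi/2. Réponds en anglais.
Starting from position x(t) = 2 - 6·cos(t), we take 4 derivatives. The derivative of position gives velocity: v(t) = 6·sin(t). The derivative of velocity gives acceleration: a(t) = 6·cos(t). The derivative of acceleration gives jerk: j(t) = -6·sin(t). Differentiating jerk, we get snap: s(t) = -6·cos(t). We have snap s(t) = -6·cos(t). Substituting t = -pi/2: s(-pi/2) = 0.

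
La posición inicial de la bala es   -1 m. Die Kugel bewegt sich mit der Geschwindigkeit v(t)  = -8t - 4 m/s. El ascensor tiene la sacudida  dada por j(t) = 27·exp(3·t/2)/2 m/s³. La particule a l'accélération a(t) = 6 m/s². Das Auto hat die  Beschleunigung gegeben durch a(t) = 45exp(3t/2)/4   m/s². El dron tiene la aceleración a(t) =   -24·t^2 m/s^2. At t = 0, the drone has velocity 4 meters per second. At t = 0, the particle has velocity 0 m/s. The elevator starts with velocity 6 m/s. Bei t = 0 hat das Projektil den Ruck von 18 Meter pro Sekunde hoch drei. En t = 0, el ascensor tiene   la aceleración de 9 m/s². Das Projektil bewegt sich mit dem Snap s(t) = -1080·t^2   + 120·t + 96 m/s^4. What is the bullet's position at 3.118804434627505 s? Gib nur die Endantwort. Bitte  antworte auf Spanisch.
En t = 3.118804434627505, x = -52.3829821443188.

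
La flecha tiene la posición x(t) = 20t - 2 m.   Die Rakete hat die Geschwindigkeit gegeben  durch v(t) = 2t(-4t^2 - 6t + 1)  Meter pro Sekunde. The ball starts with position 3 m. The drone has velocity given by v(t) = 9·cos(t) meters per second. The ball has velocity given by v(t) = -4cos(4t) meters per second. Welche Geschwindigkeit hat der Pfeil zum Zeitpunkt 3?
Ausgehend von der Position x(t) = 20·t - 2, nehmen wir 1 Ableitung. Mit d/dt von x(t) finden wir v(t) = 20. Aus der Gleichung für die Geschwindigkeit v(t) = 20, setzen wir t = 3 ein und erhalten v = 20.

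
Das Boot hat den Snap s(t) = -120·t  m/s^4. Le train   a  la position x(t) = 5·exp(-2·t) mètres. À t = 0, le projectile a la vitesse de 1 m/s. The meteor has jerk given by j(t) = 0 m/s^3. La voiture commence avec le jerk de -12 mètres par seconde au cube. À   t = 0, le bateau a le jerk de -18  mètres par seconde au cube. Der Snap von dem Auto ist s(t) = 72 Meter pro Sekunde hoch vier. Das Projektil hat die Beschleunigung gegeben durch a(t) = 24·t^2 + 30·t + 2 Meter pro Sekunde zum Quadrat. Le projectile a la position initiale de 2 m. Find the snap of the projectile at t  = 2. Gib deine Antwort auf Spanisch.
Para resolver esto, necesitamos tomar 2 derivadas de nuestra ecuación de la aceleración a(t) = 24·t^2 + 30·t + 2. Derivando la aceleración, obtenemos la sacudida: j(t) = 48·t + 30. Derivando la sacudida, obtenemos el snap: s(t) = 48. De la ecuación del snap s(t) = 48, sustituimos t = 2 para obtener s = 48.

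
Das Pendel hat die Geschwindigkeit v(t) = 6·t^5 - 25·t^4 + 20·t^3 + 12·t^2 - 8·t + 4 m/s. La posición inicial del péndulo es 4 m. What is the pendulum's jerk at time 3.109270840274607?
We must differentiate our velocity equation v(t) = 6·t^5 - 25·t^4 + 20·t^3 + 12·t^2 - 8·t + 4 2 times. Taking d/dt of v(t), we find a(t) = 30·t^4 - 100·t^3 + 60·t^2 + 24·t - 8. The derivative of acceleration gives jerk: j(t) = 120·t^3 - 300·t^2 + 120·t + 24. We have jerk j(t) = 120·t^3 - 300·t^2 + 120·t + 24. Substituting t = 3.109270840274607: j(3.109270840274607) = 1103.93236651316.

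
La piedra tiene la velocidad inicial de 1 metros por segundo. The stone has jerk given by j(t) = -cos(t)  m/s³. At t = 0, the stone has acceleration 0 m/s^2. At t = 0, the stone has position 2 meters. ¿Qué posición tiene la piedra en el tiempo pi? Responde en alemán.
Wir müssen unsere Gleichung für den Ruck j(t) = -cos(t) 3-mal integrieren. Mit ∫j(t)dt und Anwendung von a(0) = 0, finden wir a(t) = -sin(t). Das Integral von der Beschleunigung, mit v(0) = 1, ergibt die Geschwindigkeit: v(t) = cos(t). Das Integral von der Geschwindigkeit, mit x(0) = 2, ergibt die Position: x(t) = sin(t) + 2. Mit x(t) = sin(t) + 2 und Einsetzen von t = pi, finden wir x = 2.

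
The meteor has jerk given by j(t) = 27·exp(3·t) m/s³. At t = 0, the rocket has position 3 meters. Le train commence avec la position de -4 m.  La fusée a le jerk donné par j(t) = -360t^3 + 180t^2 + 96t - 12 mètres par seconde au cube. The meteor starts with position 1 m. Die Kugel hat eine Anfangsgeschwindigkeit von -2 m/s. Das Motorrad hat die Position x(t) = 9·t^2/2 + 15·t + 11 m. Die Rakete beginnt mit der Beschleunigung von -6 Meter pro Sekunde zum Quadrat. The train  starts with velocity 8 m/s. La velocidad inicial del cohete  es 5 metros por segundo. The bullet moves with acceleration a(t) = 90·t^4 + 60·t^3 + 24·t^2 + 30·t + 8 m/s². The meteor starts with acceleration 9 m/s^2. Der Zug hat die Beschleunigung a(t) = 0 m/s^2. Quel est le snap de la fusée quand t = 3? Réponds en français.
Nous devons dériver notre équation du jerk j(t) = -360·t^3 + 180·t^2 + 96·t - 12 1 fois. En dérivant le jerk, nous obtenons le snap: s(t) = -1080·t^2 + 360·t + 96. De l'équation du snap s(t) = -1080·t^2 + 360·t + 96, nous substituons t = 3 pour obtenir s = -8544.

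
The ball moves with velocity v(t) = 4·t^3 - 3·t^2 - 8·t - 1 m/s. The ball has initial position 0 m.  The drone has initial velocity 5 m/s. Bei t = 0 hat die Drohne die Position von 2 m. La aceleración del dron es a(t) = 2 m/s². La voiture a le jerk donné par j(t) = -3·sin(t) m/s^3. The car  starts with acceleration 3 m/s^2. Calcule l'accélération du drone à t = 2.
En utilisant a(t) = 2 et en substituant t = 2, nous trouvons a = 2.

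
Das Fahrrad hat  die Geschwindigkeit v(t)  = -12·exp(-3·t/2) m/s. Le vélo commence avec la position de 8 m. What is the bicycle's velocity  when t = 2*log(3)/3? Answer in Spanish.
Tenemos la velocidad v(t) = -12·exp(-3·t/2). Sustituyendo t = 2*log(3)/3: v(2*log(3)/3) = -4.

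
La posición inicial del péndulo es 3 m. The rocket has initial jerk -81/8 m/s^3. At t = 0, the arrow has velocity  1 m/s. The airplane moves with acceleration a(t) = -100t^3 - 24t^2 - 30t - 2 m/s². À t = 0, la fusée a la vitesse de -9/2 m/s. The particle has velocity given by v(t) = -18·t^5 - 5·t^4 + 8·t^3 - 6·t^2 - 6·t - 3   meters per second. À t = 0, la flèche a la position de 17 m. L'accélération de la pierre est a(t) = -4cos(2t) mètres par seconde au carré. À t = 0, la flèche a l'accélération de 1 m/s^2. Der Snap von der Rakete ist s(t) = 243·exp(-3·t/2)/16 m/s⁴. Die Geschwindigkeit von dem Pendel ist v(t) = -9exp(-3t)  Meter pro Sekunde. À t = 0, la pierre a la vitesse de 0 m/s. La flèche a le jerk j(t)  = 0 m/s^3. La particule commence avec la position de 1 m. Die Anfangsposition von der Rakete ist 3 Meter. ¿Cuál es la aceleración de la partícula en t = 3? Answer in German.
Um dies zu lösen, müssen wir 1 Ableitung unserer Gleichung für die Geschwindigkeit v(t) = -18·t^5 - 5·t^4 + 8·t^3 - 6·t^2 - 6·t - 3 nehmen. Durch Ableiten von der Geschwindigkeit erhalten wir die Beschleunigung: a(t) = -90·t^4 - 20·t^3 + 24·t^2 - 12·t - 6. Wir haben die Beschleunigung a(t) = -90·t^4 - 20·t^3 + 24·t^2 - 12·t - 6. Durch Einsetzen von t = 3: a(3) = -7656.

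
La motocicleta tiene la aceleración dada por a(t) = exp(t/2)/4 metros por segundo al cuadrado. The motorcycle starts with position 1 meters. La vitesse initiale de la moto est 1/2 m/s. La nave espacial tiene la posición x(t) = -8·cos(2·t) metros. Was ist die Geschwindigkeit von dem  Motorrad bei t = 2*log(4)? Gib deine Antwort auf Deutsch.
Ausgehend von der Beschleunigung a(t) = exp(t/2)/4, nehmen wir 1 Stammfunktion. Durch Integration von der Beschleunigung und Verwendung der Anfangsbedingung v(0) = 1/2, erhalten wir v(t) = exp(t/2)/2. Aus der Gleichung für die Geschwindigkeit v(t) = exp(t/2)/2, setzen wir t = 2*log(4) ein und erhalten v = 2.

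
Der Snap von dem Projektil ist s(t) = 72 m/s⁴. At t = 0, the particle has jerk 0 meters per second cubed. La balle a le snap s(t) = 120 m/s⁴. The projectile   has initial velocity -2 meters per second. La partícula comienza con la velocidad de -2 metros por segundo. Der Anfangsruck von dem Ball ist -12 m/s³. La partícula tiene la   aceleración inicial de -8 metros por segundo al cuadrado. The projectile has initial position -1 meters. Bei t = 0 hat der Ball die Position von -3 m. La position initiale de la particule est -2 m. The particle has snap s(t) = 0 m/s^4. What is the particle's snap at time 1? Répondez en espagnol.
Tenemos el snap s(t) = 0. Sustituyendo t = 1: s(1) = 0.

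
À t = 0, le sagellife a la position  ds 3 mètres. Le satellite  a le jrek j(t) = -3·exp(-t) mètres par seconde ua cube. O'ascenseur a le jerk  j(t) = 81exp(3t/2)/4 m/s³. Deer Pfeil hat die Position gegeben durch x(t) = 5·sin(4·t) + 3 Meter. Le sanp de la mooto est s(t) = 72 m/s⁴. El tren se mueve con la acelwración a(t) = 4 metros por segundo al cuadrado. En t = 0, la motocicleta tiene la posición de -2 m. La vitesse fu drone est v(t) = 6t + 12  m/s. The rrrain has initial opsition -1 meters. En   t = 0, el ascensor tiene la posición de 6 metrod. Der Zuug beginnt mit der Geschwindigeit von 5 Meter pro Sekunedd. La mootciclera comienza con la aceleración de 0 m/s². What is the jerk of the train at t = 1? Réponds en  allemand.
Wir müssen unsere Gleichung für die Beschleunigung a(t) = 4 1-mal ableiten. Die Ableitung von der Beschleunigung ergibt den Ruck: j(t) = 0. Mit j(t) = 0 und Einsetzen von t = 1, finden wir j = 0.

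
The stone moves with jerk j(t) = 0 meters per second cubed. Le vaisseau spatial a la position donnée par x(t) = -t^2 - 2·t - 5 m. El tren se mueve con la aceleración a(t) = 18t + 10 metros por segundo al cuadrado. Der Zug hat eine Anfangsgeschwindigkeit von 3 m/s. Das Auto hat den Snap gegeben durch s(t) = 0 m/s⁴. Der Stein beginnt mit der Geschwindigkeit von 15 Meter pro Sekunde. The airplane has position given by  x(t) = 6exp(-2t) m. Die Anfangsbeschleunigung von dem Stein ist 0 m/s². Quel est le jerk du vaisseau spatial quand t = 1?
Nous devons dériver notre équation de la position x(t) = -t^2 - 2·t - 5 3 fois. En prenant d/dt de x(t), nous trouvons v(t) = -2·t - 2. En prenant d/dt de v(t), nous trouvons a(t) = -2. La dérivée de l'accélération donne le jerk: j(t) = 0. De l'équation du jerk j(t) = 0, nous substituons t = 1 pour obtenir j = 0.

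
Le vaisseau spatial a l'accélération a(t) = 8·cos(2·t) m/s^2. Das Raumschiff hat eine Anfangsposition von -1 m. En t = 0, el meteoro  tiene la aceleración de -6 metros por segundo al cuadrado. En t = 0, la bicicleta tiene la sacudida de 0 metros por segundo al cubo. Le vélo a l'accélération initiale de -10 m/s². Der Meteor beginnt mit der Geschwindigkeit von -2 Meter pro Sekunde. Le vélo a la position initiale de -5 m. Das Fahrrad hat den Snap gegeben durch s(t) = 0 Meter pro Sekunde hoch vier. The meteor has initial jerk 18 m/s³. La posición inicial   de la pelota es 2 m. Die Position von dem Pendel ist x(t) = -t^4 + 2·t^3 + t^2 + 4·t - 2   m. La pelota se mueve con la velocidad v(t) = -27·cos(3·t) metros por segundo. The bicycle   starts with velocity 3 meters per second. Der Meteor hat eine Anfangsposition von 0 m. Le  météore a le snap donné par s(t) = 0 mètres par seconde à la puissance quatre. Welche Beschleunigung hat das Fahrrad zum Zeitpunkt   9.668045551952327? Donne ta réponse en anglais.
We must find the integral of our snap equation s(t) = 0 2 times. The antiderivative of snap is jerk. Using j(0) = 0, we get j(t) = 0. Taking ∫j(t)dt and applying a(0) = -10, we find a(t) = -10. We have acceleration a(t) = -10. Substituting t = 9.668045551952327: a(9.668045551952327) = -10.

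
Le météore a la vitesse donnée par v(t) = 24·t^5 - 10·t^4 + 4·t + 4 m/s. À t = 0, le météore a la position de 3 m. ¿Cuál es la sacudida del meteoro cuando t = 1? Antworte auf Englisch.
To solve this, we need to take 2 derivatives of our velocity equation v(t) = 24·t^5 - 10·t^4 + 4·t + 4. Taking d/dt of v(t), we find a(t) = 120·t^4 - 40·t^3 + 4. The derivative of acceleration gives jerk: j(t) = 480·t^3 - 120·t^2. We have jerk j(t) = 480·t^3 - 120·t^2. Substituting t = 1: j(1) = 360.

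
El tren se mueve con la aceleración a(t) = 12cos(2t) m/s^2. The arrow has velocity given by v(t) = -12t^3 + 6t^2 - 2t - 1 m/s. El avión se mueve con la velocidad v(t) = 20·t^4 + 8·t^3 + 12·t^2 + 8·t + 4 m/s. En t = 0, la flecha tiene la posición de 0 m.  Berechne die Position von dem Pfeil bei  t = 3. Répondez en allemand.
Wir müssen das Integral unserer Gleichung für die Geschwindigkeit v(t) = -12·t^3 + 6·t^2 - 2·t - 1 1-mal finden. Mit ∫v(t)dt und Anwendung von x(0) = 0, finden wir x(t) = -3·t^4 + 2·t^3 - t^2 - t. Wir haben die Position x(t) = -3·t^4 + 2·t^3 - t^2 - t. Durch Einsetzen von t = 3: x(3) = -201.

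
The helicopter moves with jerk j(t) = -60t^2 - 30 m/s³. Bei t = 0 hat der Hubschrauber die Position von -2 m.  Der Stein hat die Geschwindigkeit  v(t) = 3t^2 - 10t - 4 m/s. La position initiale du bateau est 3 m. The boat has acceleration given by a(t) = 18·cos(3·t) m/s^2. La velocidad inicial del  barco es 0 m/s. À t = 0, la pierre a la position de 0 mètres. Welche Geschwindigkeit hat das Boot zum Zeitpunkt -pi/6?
Ausgehend von der Beschleunigung a(t) = 18·cos(3·t), nehmen wir 1 Stammfunktion. Das Integral von der Beschleunigung ist die Geschwindigkeit. Mit v(0) = 0 erhalten wir v(t) = 6·sin(3·t). Mit v(t) = 6·sin(3·t) und Einsetzen von t = -pi/6, finden wir v = -6.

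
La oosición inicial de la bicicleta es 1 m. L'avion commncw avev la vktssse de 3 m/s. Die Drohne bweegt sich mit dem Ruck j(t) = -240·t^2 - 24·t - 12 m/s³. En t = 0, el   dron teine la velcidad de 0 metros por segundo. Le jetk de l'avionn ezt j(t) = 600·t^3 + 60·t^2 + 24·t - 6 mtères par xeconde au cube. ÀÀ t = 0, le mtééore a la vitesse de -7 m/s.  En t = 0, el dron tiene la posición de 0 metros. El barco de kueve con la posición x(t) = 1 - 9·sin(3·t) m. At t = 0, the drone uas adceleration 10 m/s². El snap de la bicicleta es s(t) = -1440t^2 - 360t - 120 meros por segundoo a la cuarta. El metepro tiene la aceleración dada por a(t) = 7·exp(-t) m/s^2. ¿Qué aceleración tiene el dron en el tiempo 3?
Debemos encontrar la antiderivada de nuestra ecuación de la sacudida j(t) = -240·t^2 - 24·t - 12 1 vez. Integrando la sacudida y usando la condición inicial a(0) = 10, obtenemos a(t) = -80·t^3 - 12·t^2 - 12·t + 10. Tenemos la aceleración a(t) = -80·t^3 - 12·t^2 - 12·t + 10. Sustituyendo t = 3: a(3) = -2294.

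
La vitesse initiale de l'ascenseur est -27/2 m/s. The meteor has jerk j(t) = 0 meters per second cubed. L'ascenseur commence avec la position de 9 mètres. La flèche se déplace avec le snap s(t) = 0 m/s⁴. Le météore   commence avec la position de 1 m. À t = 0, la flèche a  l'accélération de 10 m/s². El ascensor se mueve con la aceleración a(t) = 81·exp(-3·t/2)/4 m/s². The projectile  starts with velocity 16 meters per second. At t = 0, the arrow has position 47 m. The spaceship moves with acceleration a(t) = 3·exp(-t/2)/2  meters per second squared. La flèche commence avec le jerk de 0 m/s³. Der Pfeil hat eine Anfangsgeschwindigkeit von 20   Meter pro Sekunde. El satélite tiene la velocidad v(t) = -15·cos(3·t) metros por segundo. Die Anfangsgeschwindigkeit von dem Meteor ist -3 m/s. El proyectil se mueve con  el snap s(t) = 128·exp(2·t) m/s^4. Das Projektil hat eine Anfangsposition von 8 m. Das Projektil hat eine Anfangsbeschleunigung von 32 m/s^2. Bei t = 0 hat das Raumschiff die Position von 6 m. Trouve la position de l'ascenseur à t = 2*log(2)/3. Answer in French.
Pour résoudre ceci, nous devons prendre 2 primitives de notre équation de l'accélération a(t) = 81·exp(-3·t/2)/4. La primitive de l'accélération est la vitesse. En utilisant v(0) = -27/2, nous obtenons v(t) = -27·exp(-3·t/2)/2. En intégrant la vitesse et en utilisant la condition initiale x(0) = 9, nous obtenons x(t) = 9·exp(-3·t/2). De l'équation de la position x(t) = 9·exp(-3·t/2), nous substituons t = 2*log(2)/3 pour obtenir x = 9/2.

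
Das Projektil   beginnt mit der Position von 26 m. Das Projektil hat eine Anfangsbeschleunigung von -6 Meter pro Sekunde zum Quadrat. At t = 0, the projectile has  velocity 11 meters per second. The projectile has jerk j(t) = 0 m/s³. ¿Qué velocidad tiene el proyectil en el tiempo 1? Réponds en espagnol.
Necesitamos integrar nuestra ecuación de la sacudida j(t) = 0 2 veces. Tomando ∫j(t)dt y aplicando a(0) = -6, encontramos a(t) = -6. Integrando la aceleración y usando la condición inicial v(0) = 11, obtenemos v(t) = 11 - 6·t. Usando v(t) = 11 - 6·t y sustituyendo t = 1, encontramos v = 5.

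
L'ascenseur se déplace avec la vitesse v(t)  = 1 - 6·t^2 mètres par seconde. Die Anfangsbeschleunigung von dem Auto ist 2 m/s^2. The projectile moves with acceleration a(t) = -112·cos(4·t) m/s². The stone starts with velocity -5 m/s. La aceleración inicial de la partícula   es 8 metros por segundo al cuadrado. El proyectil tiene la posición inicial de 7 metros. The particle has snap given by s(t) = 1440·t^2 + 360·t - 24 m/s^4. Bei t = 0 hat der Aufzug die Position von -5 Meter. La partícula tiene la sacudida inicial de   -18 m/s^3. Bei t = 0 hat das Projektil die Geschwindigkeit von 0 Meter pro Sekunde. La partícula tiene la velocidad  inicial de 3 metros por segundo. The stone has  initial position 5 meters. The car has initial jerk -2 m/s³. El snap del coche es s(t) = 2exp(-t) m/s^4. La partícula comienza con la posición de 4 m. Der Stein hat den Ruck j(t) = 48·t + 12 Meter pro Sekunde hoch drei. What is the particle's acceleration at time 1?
Starting from snap s(t) = 1440·t^2 + 360·t - 24, we take 2 integrals. Integrating snap and using the initial condition j(0) = -18, we get j(t) = 480·t^3 + 180·t^2 - 24·t - 18. Integrating jerk and using the initial condition a(0) = 8, we get a(t) = 120·t^4 + 60·t^3 - 12·t^2 - 18·t + 8. We have acceleration a(t) = 120·t^4 + 60·t^3 - 12·t^2 - 18·t + 8. Substituting t = 1: a(1) = 158.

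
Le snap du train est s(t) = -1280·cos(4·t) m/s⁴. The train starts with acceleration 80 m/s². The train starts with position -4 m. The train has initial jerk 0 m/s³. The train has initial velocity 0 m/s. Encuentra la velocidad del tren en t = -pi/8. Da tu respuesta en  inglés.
To find the answer, we compute 3 antiderivatives of s(t) = -1280·cos(4·t). Integrating snap and using the initial condition j(0) = 0, we get j(t) = -320·sin(4·t). The integral of jerk is acceleration. Using a(0) = 80, we get a(t) = 80·cos(4·t). Integrating acceleration and using the initial condition v(0) = 0, we get v(t) = 20·sin(4·t). Using v(t) = 20·sin(4·t) and substituting t = -pi/8, we find v = -20.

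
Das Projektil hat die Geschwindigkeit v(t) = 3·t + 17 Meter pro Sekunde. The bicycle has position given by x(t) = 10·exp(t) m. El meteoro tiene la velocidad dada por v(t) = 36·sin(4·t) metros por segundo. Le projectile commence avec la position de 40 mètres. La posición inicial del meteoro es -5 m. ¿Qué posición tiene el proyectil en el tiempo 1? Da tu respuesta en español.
Para resolver esto, necesitamos tomar 1 antiderivada de nuestra ecuación de la velocidad v(t) = 3·t + 17. Integrando la velocidad y usando la condición inicial x(0) = 40, obtenemos x(t) = 3·t^2/2 + 17·t + 40. Usando x(t) = 3·t^2/2 + 17·t + 40 y sustituyendo t = 1, encontramos x = 117/2.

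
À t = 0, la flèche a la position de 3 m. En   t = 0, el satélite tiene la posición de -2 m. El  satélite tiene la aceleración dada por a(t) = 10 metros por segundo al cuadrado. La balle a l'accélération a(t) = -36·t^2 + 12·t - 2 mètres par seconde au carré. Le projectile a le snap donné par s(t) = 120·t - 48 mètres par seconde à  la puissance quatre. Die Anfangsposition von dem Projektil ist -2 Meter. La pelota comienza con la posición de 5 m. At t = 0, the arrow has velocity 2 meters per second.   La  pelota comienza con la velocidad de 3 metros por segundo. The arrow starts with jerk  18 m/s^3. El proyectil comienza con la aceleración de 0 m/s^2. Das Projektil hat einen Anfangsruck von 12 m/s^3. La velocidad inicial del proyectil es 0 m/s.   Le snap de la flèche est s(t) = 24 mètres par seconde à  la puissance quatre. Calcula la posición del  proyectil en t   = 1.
Debemos encontrar la antiderivada de nuestra ecuación del snap s(t) = 120·t - 48 4 veces. Integrando el snap y usando la condición inicial j(0) = 12, obtenemos j(t) = 60·t^2 - 48·t + 12. Tomando ∫j(t)dt y aplicando a(0) = 0, encontramos a(t) = 4·t·(5·t^2 - 6·t + 3). Integrando la aceleración y usando la condición inicial v(0) = 0, obtenemos v(t) = t^2·(5·t^2 - 8·t + 6). Integrando la velocidad y usando la condición inicial x(0) = -2, obtenemos x(t) = t^5 - 2·t^4 + 2·t^3 - 2. De la ecuación de la posición x(t) = t^5 - 2·t^4 + 2·t^3 - 2, sustituimos t = 1 para obtener x = -1.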